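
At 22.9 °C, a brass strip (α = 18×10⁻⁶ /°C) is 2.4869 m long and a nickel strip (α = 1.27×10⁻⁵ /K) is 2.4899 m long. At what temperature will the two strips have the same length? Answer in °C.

L₁(1 + α₁ΔT) = L₂(1 + α₂ΔT) ⇒ ΔT = (L₂ − L₁)/(α₁L₁ − α₂L₂)
L₂ − L₁ = 2.4899 − 2.4869 = 3.00×10⁻³ m
α₁L₁ − α₂L₂ = 18×10⁻⁶×2.4869 − 1.27×10⁻⁵×2.4899 = 1.314247×10⁻⁵ m/K
ΔT = 3.00×10⁻³ / 1.314247×10⁻⁵ = 228.268 K
T = 22.9 + 228.268 = 251.168 °C

T = 251.2 °C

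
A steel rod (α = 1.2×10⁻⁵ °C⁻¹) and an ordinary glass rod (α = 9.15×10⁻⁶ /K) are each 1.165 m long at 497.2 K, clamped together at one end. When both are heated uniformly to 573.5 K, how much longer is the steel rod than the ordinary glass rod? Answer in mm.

ΔT = 76.3 K
steel: ΔL = 1.2×10⁻⁵ × 1.165 m × 76.3 = 1.0667×10⁻³ m = 1.0667 mm
ordinary glass: ΔL = 9.15×10⁻⁶ × 1.165 m × 76.3 = 8.1334×10⁻⁴ m = 0.81334 mm
difference = 1.0667 − 0.81334 = 0.25336 mm

0.253 mm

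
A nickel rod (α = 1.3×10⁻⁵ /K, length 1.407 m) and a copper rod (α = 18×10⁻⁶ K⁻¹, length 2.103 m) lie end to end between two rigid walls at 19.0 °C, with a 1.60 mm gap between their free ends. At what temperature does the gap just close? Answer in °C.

α₁L₁ = 1.8291×10⁻⁵ m/K, α₂L₂ = 3.7854×10⁻⁵ m/K → total 5.6145×10⁻⁵ m/K
ΔT = g/(α₁L₁+α₂L₂) = 1.60×10⁻³ / 5.6145×10⁻⁵ = 28.498 K
T = 19.0 + 28.498 = 47.498 °C

T = 47.5 °C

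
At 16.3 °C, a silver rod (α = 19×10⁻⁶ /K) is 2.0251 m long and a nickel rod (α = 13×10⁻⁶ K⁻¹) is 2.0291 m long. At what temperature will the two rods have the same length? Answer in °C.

Equal length when α₁L₁ΔT − α₂L₂ΔT = L₂ − L₁ = 4.00×10⁻³ m
α₁L₁ = 3.84769×10⁻⁵, α₂L₂ = 2.63783×10⁻⁵ → Δ(αL) = 1.20986×10⁻⁵ m/K
ΔT = 4.00×10⁻³ / 1.20986×10⁻⁵ = 330.617 K, so T = 16.3 + 330.617 = 346.917 °C

T = 346.9 °C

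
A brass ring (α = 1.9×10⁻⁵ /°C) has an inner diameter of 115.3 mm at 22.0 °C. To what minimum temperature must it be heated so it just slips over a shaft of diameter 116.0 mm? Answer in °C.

T = 342 °C

Required Δd = 116.0 − 115.3 = 0.7 mm
Δd = αd₀ΔT ⇒ ΔT = Δd/(αd₀) = 0.7 / (1.9×10⁻⁵ × 115.3) = 319.53 K
T_min = 22.0 + 319.53 = 341.53 °C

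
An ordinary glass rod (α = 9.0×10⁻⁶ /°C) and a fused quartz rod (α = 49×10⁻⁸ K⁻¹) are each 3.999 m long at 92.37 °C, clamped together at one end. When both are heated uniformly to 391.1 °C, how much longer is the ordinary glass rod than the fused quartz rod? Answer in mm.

ΔT = 298.73 K
ordinary glass: ΔL = 9.0×10⁻⁶ × 3.999 m × 298.73 = 1.0752×10⁻² m = 10.752 mm
fused quartz: ΔL = 49×10⁻⁸ × 3.999 m × 298.73 = 5.8536×10⁻⁴ m = 0.58536 mm
difference = 10.752 − 0.58536 = 10.16664 mm

10.2 mm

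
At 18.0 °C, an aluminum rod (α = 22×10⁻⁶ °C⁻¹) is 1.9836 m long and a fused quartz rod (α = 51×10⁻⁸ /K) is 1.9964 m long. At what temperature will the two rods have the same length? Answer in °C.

T = 318.3 °C

Equal length when α₁L₁ΔT − α₂L₂ΔT = L₂ − L₁ = 1.28×10⁻² m
α₁L₁ = 4.36392×10⁻⁵, α₂L₂ = 1.018164×10⁻⁶ → Δ(αL) = 4.2621036×10⁻⁵ m/K
ΔT = 1.28×10⁻² / 4.2621036×10⁻⁵ = 300.321 K, so T = 18.0 + 300.321 = 318.321 °C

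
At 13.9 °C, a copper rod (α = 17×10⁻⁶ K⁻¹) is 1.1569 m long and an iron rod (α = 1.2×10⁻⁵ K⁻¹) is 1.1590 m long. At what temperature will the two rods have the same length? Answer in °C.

T = 378.5 °C

Equal length when α₁L₁ΔT − α₂L₂ΔT = L₂ − L₁ = 2.10×10⁻³ m
α₁L₁ = 1.96673×10⁻⁵, α₂L₂ = 1.3908×10⁻⁵ → Δ(αL) = 5.7593×10⁻⁶ m/K
ΔT = 2.10×10⁻³ / 5.7593×10⁻⁶ = 364.628 K, so T = 13.9 + 364.628 = 378.528 °C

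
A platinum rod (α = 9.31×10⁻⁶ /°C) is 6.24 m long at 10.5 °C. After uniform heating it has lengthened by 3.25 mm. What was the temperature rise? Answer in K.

ΔL = αL₀ΔT ⇒ ΔT = ΔL / (αL₀)
ΔT = 3.25×10⁻³ m / (9.31×10⁻⁶ × 6.24 m) = 55.943 K

ΔT = 55.9 K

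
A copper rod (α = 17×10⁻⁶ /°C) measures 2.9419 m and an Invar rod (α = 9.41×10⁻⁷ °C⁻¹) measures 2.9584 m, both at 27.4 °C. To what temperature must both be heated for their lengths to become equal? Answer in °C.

T = 376.8 °C

L₁(1 + α₁ΔT) = L₂(1 + α₂ΔT) ⇒ ΔT = (L₂ − L₁)/(α₁L₁ − α₂L₂)
L₂ − L₁ = 2.9584 − 2.9419 = 1.65×10⁻² m
α₁L₁ − α₂L₂ = 17×10⁻⁶×2.9419 − 9.41×10⁻⁷×2.9584 = 4.72284456×10⁻⁵ m/K
ΔT = 1.65×10⁻² / 4.72284456×10⁻⁵ = 349.366 K
T = 27.4 + 349.366 = 376.766 °C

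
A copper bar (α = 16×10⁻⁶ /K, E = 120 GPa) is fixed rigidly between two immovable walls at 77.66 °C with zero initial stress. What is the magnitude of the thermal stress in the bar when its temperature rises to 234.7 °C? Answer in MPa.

Fully constrained: the free strain ε = αΔT is blocked, so σ = Eε = EαΔT.
|ΔT| = 157.04 K
σ = 120×10⁹ × 16×10⁻⁶ × 157.04 = 3.02×10⁸ Pa

σ = 302 MPa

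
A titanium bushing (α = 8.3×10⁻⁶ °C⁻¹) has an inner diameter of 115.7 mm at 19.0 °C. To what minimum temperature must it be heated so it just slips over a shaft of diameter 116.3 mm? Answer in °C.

Required Δd = 116.3 − 115.7 = 0.6 mm
Δd = αd₀ΔT ⇒ ΔT = Δd/(αd₀) = 0.6 / (8.3×10⁻⁶ × 115.7) = 624.80 K
T_min = 19.0 + 624.80 = 643.80 °C

T = 644 °C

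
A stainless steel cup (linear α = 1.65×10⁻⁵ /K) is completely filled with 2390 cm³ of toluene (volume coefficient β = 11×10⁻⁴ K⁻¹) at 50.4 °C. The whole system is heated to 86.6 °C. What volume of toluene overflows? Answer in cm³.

90.9 cm³

The cup also expands: β_container ≈ 3α = 4.95×10⁻⁵ /K
Net overflow = V₀(β_liq − 3α_cont)ΔT
β − 3α = 1.10×10⁻³ − 4.95×10⁻⁵ = 1.0505×10⁻³ /K; ΔT = 36.2 K
ΔV = 2390 × 1.0505×10⁻³ × 36.2 = 90.9 cm³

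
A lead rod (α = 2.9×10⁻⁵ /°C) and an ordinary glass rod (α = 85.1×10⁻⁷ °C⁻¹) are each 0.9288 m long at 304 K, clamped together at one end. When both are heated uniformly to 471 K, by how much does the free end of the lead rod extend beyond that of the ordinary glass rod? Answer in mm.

3.18 mm

ΔT = 167 K
lead: ΔL = 2.9×10⁻⁵ × 0.9288 m × 167 = 4.4982×10⁻³ m = 4.4982 mm
ordinary glass: ΔL = 85.1×10⁻⁷ × 0.9288 m × 167 = 1.3200×10⁻³ m = 1.3200 mm
difference = 4.4982 − 1.3200 = 3.1782 mm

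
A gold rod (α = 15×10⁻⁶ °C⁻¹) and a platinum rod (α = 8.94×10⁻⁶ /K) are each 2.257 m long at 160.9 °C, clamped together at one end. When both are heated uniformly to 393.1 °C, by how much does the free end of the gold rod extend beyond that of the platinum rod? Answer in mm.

3.18 mm

ΔT = 232.2 K
gold: ΔL = 15×10⁻⁶ × 2.257 m × 232.2 = 7.8611×10⁻³ m = 7.8611 mm
platinum: ΔL = 8.94×10⁻⁶ × 2.257 m × 232.2 = 4.6852×10⁻³ m = 4.6852 mm
difference = 7.8611 − 4.6852 = 3.1759 mm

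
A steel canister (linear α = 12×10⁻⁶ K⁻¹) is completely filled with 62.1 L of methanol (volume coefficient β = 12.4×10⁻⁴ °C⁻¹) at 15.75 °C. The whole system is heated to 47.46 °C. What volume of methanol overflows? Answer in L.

2.37 L

The canister also expands: β_container ≈ 3α = 3.6×10⁻⁵ /K
Net overflow = V₀(β_liq − 3α_cont)ΔT
β − 3α = 1.24×10⁻³ − 3.6×10⁻⁵ = 1.204×10⁻³ /K; ΔT = 31.71 K
ΔV = 62.1 × 1.204×10⁻³ × 31.71 = 2.37 L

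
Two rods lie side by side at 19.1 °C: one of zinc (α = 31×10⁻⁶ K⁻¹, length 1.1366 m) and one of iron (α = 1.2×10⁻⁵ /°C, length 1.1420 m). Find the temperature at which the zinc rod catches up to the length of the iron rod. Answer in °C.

L₁(1 + α₁ΔT) = L₂(1 + α₂ΔT) ⇒ ΔT = (L₂ − L₁)/(α₁L₁ − α₂L₂)
L₂ − L₁ = 1.1420 − 1.1366 = 5.40×10⁻³ m
α₁L₁ − α₂L₂ = 31×10⁻⁶×1.1366 − 1.2×10⁻⁵×1.1420 = 2.15306×10⁻⁵ m/K
ΔT = 5.40×10⁻³ / 2.15306×10⁻⁵ = 250.806 K
T = 19.1 + 250.806 = 269.906 °C

T = 269.9 °C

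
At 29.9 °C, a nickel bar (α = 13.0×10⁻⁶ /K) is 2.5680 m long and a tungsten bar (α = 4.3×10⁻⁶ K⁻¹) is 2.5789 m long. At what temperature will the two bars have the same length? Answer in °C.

T = 518.8 °C

L₁(1 + α₁ΔT) = L₂(1 + α₂ΔT) ⇒ ΔT = (L₂ − L₁)/(α₁L₁ − α₂L₂)
L₂ − L₁ = 2.5789 − 2.5680 = 1.09×10⁻² m
α₁L₁ − α₂L₂ = 13.0×10⁻⁶×2.5680 − 4.3×10⁻⁶×2.5789 = 2.229473×10⁻⁵ m/K
ΔT = 1.09×10⁻² / 2.229473×10⁻⁵ = 488.905 K
T = 29.9 + 488.905 = 518.805 °C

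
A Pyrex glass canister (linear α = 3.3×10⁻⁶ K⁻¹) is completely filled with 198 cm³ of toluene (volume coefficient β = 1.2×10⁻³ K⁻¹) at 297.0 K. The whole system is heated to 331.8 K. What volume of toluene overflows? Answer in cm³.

The canister also expands: β_container ≈ 3α = 9.9×10⁻⁶ /K
Net overflow = V₀(β_liq − 3α_cont)ΔT
β − 3α = 1.20×10⁻³ − 9.9×10⁻⁶ = 1.1901×10⁻³ /K; ΔT = 34.8 K
ΔV = 198 × 1.1901×10⁻³ × 34.8 = 8.20 cm³

8.20 cm³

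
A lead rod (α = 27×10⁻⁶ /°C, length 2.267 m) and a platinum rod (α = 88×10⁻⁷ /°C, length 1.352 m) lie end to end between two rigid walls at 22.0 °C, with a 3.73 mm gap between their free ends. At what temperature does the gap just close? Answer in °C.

Gap closes when ΔL₁ + ΔL₂ = 3.73 mm = 3.73×10⁻³ m
(α₁L₁ + α₂L₂)ΔT = g
α₁L₁ + α₂L₂ = 27×10⁻⁶×2.267 + 88×10⁻⁷×1.352 = 7.31066×10⁻⁵ m/K
ΔT = 3.73×10⁻³ / 7.31066×10⁻⁵ = 51.021 K
T = 22.0 + 51.021 = 73.021 °C

T = 73.0 °C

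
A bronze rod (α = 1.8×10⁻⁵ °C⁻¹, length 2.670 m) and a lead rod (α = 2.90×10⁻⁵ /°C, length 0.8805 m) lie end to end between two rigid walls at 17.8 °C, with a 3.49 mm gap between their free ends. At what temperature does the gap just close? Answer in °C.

α₁L₁ = 4.806×10⁻⁵ m/K, α₂L₂ = 2.55345×10⁻⁵ m/K → total 7.35945×10⁻⁵ m/K
ΔT = g/(α₁L₁+α₂L₂) = 3.49×10⁻³ / 7.35945×10⁻⁵ = 47.422 K
T = 17.8 + 47.422 = 65.222 °C

T = 65.2 °C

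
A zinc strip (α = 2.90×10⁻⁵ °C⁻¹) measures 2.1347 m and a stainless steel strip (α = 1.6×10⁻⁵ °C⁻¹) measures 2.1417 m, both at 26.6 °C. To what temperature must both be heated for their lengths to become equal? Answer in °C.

T = 279.9 °C

L₁(1 + α₁ΔT) = L₂(1 + α₂ΔT) ⇒ ΔT = (L₂ − L₁)/(α₁L₁ − α₂L₂)
L₂ − L₁ = 2.1417 − 2.1347 = 7.00×10⁻³ m
α₁L₁ − α₂L₂ = 2.90×10⁻⁵×2.1347 − 1.6×10⁻⁵×2.1417 = 2.76391×10⁻⁵ m/K
ΔT = 7.00×10⁻³ / 2.76391×10⁻⁵ = 253.264 K
T = 26.6 + 253.264 = 279.864 °C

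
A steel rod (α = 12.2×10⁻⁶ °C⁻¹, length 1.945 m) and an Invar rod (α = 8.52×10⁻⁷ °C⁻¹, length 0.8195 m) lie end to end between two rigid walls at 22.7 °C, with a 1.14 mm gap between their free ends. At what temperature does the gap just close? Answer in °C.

T = 69.4 °C

α₁L₁ = 2.3729×10⁻⁵ m/K, α₂L₂ = 6.98214×10⁻⁷ m/K → total 2.4427214×10⁻⁵ m/K
ΔT = g/(α₁L₁+α₂L₂) = 1.14×10⁻³ / 2.4427214×10⁻⁵ = 46.669 K
T = 22.7 + 46.669 = 69.369 °C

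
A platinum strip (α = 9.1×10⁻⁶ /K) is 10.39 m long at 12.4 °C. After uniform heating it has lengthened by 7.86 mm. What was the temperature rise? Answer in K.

ΔT = 83.1 K

ΔL = αL₀ΔT ⇒ ΔT = ΔL / (αL₀)
ΔT = 7.86×10⁻³ m / (9.1×10⁻⁶ × 10.39 m) = 83.131 K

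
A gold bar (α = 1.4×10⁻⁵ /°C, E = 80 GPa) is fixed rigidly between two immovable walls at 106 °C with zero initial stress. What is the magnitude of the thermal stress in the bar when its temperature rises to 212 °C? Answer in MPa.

Fully constrained: the free strain ε = αΔT is blocked, so σ = Eε = EαΔT.
|ΔT| = 106 K
σ = 80.0×10⁹ × 1.4×10⁻⁵ × 106 = 1.19×10⁸ Pa

σ = 119 MPa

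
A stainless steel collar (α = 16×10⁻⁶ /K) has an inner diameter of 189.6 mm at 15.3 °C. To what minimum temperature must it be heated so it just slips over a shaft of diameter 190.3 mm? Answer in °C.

Required Δd = 190.3 − 189.6 = 0.7 mm
Δd = αd₀ΔT ⇒ ΔT = Δd/(αd₀) = 0.7 / (16×10⁻⁶ × 189.6) = 230.75 K
T_min = 15.3 + 230.75 = 246.05 °C

T = 246 °C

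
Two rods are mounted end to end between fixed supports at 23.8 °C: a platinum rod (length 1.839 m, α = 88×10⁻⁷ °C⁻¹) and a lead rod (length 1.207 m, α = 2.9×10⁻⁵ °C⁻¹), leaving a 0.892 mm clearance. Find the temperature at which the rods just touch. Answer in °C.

T = 41.2 °C

α₁L₁ = 1.61832×10⁻⁵ m/K, α₂L₂ = 3.5003×10⁻⁵ m/K → total 5.11862×10⁻⁵ m/K
ΔT = g/(α₁L₁+α₂L₂) = 8.92×10⁻⁴ / 5.11862×10⁻⁵ = 17.427 K
T = 23.8 + 17.427 = 41.227 °C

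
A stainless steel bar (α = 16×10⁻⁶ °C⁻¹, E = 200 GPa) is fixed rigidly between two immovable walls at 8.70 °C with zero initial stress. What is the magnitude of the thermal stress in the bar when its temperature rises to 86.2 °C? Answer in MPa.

σ = 248 MPa

Fully constrained: the free strain ε = αΔT is blocked, so σ = Eε = EαΔT.
|ΔT| = 77.50 K
σ = 200×10⁹ × 16×10⁻⁶ × 77.50 = 2.48×10⁸ Pa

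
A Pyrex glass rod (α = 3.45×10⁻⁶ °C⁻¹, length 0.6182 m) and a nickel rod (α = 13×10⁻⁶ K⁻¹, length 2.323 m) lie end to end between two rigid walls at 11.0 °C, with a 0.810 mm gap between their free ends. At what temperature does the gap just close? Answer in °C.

T = 36.1 °C

α₁L₁ = 2.13279×10⁻⁶ m/K, α₂L₂ = 3.0199×10⁻⁵ m/K → total 3.233179×10⁻⁵ m/K
ΔT = g/(α₁L₁+α₂L₂) = 8.10×10⁻⁴ / 3.233179×10⁻⁵ = 25.053 K
T = 11.0 + 25.053 = 36.053 °C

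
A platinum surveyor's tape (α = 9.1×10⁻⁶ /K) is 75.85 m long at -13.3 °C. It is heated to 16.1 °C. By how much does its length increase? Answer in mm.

ΔL = 20.3 mm

|ΔT| = |16.1 − (-13.3)| = 29.4 K
ΔL = αL₀ΔT = (9.1×10⁻⁶)(75.85)(29.4) = 2.03×10⁻² m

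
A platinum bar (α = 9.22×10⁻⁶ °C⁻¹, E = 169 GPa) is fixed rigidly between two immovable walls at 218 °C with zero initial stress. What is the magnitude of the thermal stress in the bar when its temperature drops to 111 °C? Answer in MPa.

σ = 167 MPa

Fully constrained: the free strain ε = αΔT is blocked, so σ = Eε = EαΔT.
|ΔT| = 107 K
σ = 169×10⁹ × 9.22×10⁻⁶ × 107 = 1.67×10⁸ Pa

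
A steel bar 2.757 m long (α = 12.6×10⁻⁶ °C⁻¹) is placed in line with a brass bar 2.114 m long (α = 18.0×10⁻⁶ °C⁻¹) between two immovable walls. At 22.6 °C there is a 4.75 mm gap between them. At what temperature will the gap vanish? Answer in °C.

α₁L₁ = 3.47382×10⁻⁵ m/K, α₂L₂ = 3.8052×10⁻⁵ m/K → total 7.27902×10⁻⁵ m/K
ΔT = g/(α₁L₁+α₂L₂) = 4.75×10⁻³ / 7.27902×10⁻⁵ = 65.256 K
T = 22.6 + 65.256 = 87.856 °C

T = 87.9 °C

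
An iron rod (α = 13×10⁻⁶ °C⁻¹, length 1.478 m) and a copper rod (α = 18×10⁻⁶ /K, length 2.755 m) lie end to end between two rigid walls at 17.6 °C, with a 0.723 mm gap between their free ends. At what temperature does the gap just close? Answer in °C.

α₁L₁ = 1.9214×10⁻⁵ m/K, α₂L₂ = 4.959×10⁻⁵ m/K → total 6.8804×10⁻⁵ m/K
ΔT = g/(α₁L₁+α₂L₂) = 7.23×10⁻⁴ / 6.8804×10⁻⁵ = 10.508 K
T = 17.6 + 10.508 = 28.108 °C

T = 28.1 °C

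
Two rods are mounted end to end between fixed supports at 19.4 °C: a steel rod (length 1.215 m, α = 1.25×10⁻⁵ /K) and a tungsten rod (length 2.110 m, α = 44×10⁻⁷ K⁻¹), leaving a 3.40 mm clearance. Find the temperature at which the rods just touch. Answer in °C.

α₁L₁ = 1.51875×10⁻⁵ m/K, α₂L₂ = 9.284×10⁻⁶ m/K → total 2.44715×10⁻⁵ m/K
ΔT = g/(α₁L₁+α₂L₂) = 3.40×10⁻³ / 2.44715×10⁻⁵ = 138.94 K
T = 19.4 + 138.94 = 158.34 °C

T = 158 °C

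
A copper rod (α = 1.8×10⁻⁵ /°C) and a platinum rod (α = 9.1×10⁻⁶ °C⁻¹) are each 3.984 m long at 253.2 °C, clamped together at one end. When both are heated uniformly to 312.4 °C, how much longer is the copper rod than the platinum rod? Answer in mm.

ΔT = 59.2 K
copper: ΔL = 1.8×10⁻⁵ × 3.984 m × 59.2 = 4.2454×10⁻³ m = 4.2454 mm
platinum: ΔL = 9.1×10⁻⁶ × 3.984 m × 59.2 = 2.1463×10⁻³ m = 2.1463 mm
difference = 4.2454 − 2.1463 = 2.0991 mm

2.10 mm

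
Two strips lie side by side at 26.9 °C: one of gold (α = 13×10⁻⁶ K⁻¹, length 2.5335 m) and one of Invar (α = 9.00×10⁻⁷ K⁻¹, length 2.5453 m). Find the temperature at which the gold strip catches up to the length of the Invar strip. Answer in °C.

T = 412.0 °C

L₁(1 + α₁ΔT) = L₂(1 + α₂ΔT) ⇒ ΔT = (L₂ − L₁)/(α₁L₁ − α₂L₂)
L₂ − L₁ = 2.5453 − 2.5335 = 1.18×10⁻² m
α₁L₁ − α₂L₂ = 13×10⁻⁶×2.5335 − 9.00×10⁻⁷×2.5453 = 3.064473×10⁻⁵ m/K
ΔT = 1.18×10⁻² / 3.064473×10⁻⁵ = 385.058 K
T = 26.9 + 385.058 = 411.958 °C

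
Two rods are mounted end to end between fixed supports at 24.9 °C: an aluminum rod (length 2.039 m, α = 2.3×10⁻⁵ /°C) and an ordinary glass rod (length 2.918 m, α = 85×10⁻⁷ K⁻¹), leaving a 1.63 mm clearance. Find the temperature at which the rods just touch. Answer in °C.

Gap closes when ΔL₁ + ΔL₂ = 1.63 mm = 1.63×10⁻³ m
(α₁L₁ + α₂L₂)ΔT = g
α₁L₁ + α₂L₂ = 2.3×10⁻⁵×2.039 + 85×10⁻⁷×2.918 = 7.17×10⁻⁵ m/K
ΔT = 1.63×10⁻³ / 7.17×10⁻⁵ = 22.734 K
T = 24.9 + 22.734 = 47.634 °C

T = 47.6 °C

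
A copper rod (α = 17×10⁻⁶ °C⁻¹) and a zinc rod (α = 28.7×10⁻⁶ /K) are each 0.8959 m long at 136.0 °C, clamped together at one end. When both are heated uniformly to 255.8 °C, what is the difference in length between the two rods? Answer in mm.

ΔT = 119.8 K
copper: ΔL = 17×10⁻⁶ × 0.8959 m × 119.8 = 1.8246×10⁻³ m = 1.8246 mm
zinc: ΔL = 28.7×10⁻⁶ × 0.8959 m × 119.8 = 3.0803×10⁻³ m = 3.0803 mm
difference = 3.0803 − 1.8246 = 1.2557 mm

1.26 mm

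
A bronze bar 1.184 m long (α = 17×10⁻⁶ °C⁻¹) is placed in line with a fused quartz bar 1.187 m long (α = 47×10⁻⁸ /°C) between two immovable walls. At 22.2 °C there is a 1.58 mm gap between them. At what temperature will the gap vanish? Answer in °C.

T = 98.6 °C

Gap closes when ΔL₁ + ΔL₂ = 1.58 mm = 1.58×10⁻³ m
(α₁L₁ + α₂L₂)ΔT = g
α₁L₁ + α₂L₂ = 17×10⁻⁶×1.184 + 47×10⁻⁸×1.187 = 2.068589×10⁻⁵ m/K
ΔT = 1.58×10⁻³ / 2.068589×10⁻⁵ = 76.381 K
T = 22.2 + 76.381 = 98.581 °C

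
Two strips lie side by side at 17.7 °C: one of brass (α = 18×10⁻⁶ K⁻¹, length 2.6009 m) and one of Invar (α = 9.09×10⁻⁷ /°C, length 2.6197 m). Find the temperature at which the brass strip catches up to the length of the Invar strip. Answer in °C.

T = 440.8 °C

L₁(1 + α₁ΔT) = L₂(1 + α₂ΔT) ⇒ ΔT = (L₂ − L₁)/(α₁L₁ − α₂L₂)
L₂ − L₁ = 2.6197 − 2.6009 = 1.88×10⁻² m
α₁L₁ − α₂L₂ = 18×10⁻⁶×2.6009 − 9.09×10⁻⁷×2.6197 = 4.44348927×10⁻⁵ m/K
ΔT = 1.88×10⁻² / 4.44348927×10⁻⁵ = 423.091 K
T = 17.7 + 423.091 = 440.791 °C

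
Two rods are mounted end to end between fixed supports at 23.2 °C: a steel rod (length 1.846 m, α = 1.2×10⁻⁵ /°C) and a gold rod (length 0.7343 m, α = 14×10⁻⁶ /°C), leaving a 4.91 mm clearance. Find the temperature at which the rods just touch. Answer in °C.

T = 175 °C

Gap closes when ΔL₁ + ΔL₂ = 4.91 mm = 4.91×10⁻³ m
(α₁L₁ + α₂L₂)ΔT = g
α₁L₁ + α₂L₂ = 1.2×10⁻⁵×1.846 + 14×10⁻⁶×0.7343 = 3.24322×10⁻⁵ m/K
ΔT = 4.91×10⁻³ / 3.24322×10⁻⁵ = 151.39 K
T = 23.2 + 151.39 = 174.59 °C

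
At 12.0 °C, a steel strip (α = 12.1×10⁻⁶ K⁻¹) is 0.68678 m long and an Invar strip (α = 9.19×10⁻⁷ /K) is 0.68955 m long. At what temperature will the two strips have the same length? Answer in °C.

Equal length when α₁L₁ΔT − α₂L₂ΔT = L₂ − L₁ = 2.77×10⁻³ m
α₁L₁ = 8.310038×10⁻⁶, α₂L₂ = 6.3369645×10⁻⁷ → Δ(αL) = 7.67634155×10⁻⁶ m/K
ΔT = 2.77×10⁻³ / 7.67634155×10⁻⁶ = 360.849 K, so T = 12.0 + 360.849 = 372.849 °C

T = 372.8 °C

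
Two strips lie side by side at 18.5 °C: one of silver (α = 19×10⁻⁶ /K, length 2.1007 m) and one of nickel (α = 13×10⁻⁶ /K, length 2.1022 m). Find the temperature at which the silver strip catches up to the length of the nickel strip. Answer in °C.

Equal length when α₁L₁ΔT − α₂L₂ΔT = L₂ − L₁ = 1.50×10⁻³ m
α₁L₁ = 3.99133×10⁻⁵, α₂L₂ = 2.73286×10⁻⁵ → Δ(αL) = 1.25847×10⁻⁵ m/K
ΔT = 1.50×10⁻³ / 1.25847×10⁻⁵ = 119.192 K, so T = 18.5 + 119.192 = 137.692 °C

T = 137.7 °C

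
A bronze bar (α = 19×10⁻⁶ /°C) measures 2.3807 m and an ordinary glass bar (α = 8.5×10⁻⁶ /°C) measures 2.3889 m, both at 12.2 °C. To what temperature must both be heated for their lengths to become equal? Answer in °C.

Equal length when α₁L₁ΔT − α₂L₂ΔT = L₂ − L₁ = 8.20×10⁻³ m
α₁L₁ = 4.52333×10⁻⁵, α₂L₂ = 2.030565×10⁻⁵ → Δ(αL) = 2.492765×10⁻⁵ m/K
ΔT = 8.20×10⁻³ / 2.492765×10⁻⁵ = 328.952 K, so T = 12.2 + 328.952 = 341.152 °C

T = 341.2 °C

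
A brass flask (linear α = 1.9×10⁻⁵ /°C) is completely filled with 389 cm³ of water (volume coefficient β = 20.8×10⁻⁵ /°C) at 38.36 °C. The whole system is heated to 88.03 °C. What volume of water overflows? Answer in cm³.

The flask also expands: β_container ≈ 3α = 5.7×10⁻⁵ /K
Net overflow = V₀(β_liq − 3α_cont)ΔT
β − 3α = 2.08×10⁻⁴ − 5.7×10⁻⁵ = 1.51×10⁻⁴ /K; ΔT = 49.67 K
ΔV = 389 × 1.51×10⁻⁴ × 49.67 = 2.92 cm³

2.92 cm³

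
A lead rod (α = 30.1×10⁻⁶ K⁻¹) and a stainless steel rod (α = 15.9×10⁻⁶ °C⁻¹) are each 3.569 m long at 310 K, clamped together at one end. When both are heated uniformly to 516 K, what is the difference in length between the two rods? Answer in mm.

ΔT = 206 K
lead: ΔL = 30.1×10⁻⁶ × 3.569 m × 206 = 2.2130×10⁻² m = 22.130 mm
stainless steel: ΔL = 15.9×10⁻⁶ × 3.569 m × 206 = 1.1690×10⁻² m = 11.690 mm
difference = 22.130 − 11.690 = 10.44 mm

10.4 mm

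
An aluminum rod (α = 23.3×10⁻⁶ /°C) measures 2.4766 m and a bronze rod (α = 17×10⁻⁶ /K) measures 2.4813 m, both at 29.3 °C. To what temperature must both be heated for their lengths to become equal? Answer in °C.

T = 332.1 °C

Equal length when α₁L₁ΔT − α₂L₂ΔT = L₂ − L₁ = 4.70×10⁻³ m
α₁L₁ = 5.770478×10⁻⁵, α₂L₂ = 4.21821×10⁻⁵ → Δ(αL) = 1.552268×10⁻⁵ m/K
ΔT = 4.70×10⁻³ / 1.552268×10⁻⁵ = 302.783 K, so T = 29.3 + 302.783 = 332.083 °C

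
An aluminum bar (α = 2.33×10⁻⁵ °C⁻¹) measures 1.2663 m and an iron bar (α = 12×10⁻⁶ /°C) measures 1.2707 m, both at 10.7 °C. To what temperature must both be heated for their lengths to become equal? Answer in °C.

Equal length when α₁L₁ΔT − α₂L₂ΔT = L₂ − L₁ = 4.40×10⁻³ m
α₁L₁ = 2.950479×10⁻⁵, α₂L₂ = 1.52484×10⁻⁵ → Δ(αL) = 1.425639×10⁻⁵ m/K
ΔT = 4.40×10⁻³ / 1.425639×10⁻⁵ = 308.634 K, so T = 10.7 + 308.634 = 319.334 °C

T = 319.3 °C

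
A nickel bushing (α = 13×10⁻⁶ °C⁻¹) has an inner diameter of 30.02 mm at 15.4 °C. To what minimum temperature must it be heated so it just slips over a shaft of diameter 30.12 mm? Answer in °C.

T = 272 °C

Required Δd = 30.12 − 30.02 = 0.10 mm
Δd = αd₀ΔT ⇒ ΔT = Δd/(αd₀) = 0.10 / (13×10⁻⁶ × 30.02) = 256.24 K
T_min = 15.4 + 256.24 = 271.64 °C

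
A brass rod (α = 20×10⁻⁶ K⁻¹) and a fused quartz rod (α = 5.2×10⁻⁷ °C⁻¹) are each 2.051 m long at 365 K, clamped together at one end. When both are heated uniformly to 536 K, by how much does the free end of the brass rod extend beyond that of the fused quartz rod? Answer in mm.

6.83 mm

ΔT = 171 K
brass: ΔL = 20×10⁻⁶ × 2.051 m × 171 = 7.0144×10⁻³ m = 7.0144 mm
fused quartz: ΔL = 5.2×10⁻⁷ × 2.051 m × 171 = 1.8237×10⁻⁴ m = 0.18237 mm
difference = 7.0144 − 0.18237 = 6.83203 mm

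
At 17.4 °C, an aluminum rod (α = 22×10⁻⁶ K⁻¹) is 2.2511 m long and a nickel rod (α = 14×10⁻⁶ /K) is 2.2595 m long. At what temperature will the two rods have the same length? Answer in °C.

Equal length when α₁L₁ΔT − α₂L₂ΔT = L₂ − L₁ = 8.40×10⁻³ m
α₁L₁ = 4.95242×10⁻⁵, α₂L₂ = 3.1633×10⁻⁵ → Δ(αL) = 1.78912×10⁻⁵ m/K
ΔT = 8.40×10⁻³ / 1.78912×10⁻⁵ = 469.505 K, so T = 17.4 + 469.505 = 486.905 °C

T = 486.9 °C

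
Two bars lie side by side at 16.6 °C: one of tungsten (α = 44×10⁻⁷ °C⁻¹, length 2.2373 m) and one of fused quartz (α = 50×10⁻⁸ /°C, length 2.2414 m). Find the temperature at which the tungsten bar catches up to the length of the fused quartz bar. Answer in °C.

L₁(1 + α₁ΔT) = L₂(1 + α₂ΔT) ⇒ ΔT = (L₂ − L₁)/(α₁L₁ − α₂L₂)
L₂ − L₁ = 2.2414 − 2.2373 = 4.10×10⁻³ m
α₁L₁ − α₂L₂ = 44×10⁻⁷×2.2373 − 50×10⁻⁸×2.2414 = 8.72342×10⁻⁶ m/K
ΔT = 4.10×10⁻³ / 8.72342×10⁻⁶ = 469.999 K
T = 16.6 + 469.999 = 486.599 °C

T = 486.6 °C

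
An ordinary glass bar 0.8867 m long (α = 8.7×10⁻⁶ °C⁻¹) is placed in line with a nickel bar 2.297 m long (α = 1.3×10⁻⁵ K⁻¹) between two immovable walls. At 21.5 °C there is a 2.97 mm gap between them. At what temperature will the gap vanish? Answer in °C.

Gap closes when ΔL₁ + ΔL₂ = 2.97 mm = 2.97×10⁻³ m
(α₁L₁ + α₂L₂)ΔT = g
α₁L₁ + α₂L₂ = 8.7×10⁻⁶×0.8867 + 1.3×10⁻⁵×2.297 = 3.757529×10⁻⁵ m/K
ΔT = 2.97×10⁻³ / 3.757529×10⁻⁵ = 79.04 K
T = 21.5 + 79.04 = 100.54 °C

T = 101 °C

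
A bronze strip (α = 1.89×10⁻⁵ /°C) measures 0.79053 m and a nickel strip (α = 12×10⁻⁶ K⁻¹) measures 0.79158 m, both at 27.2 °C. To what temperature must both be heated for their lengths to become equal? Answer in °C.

T = 220.1 °C

L₁(1 + α₁ΔT) = L₂(1 + α₂ΔT) ⇒ ΔT = (L₂ − L₁)/(α₁L₁ − α₂L₂)
L₂ − L₁ = 0.79158 − 0.79053 = 1.05×10⁻³ m
α₁L₁ − α₂L₂ = 1.89×10⁻⁵×0.79053 − 12×10⁻⁶×0.79158 = 5.442057×10⁻⁶ m/K
ΔT = 1.05×10⁻³ / 5.442057×10⁻⁶ = 192.942 K
T = 27.2 + 192.942 = 220.142 °C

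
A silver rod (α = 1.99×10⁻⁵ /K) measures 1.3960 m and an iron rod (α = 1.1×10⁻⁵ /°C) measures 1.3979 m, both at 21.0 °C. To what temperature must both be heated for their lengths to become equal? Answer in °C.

Equal length when α₁L₁ΔT − α₂L₂ΔT = L₂ − L₁ = 1.90×10⁻³ m
α₁L₁ = 2.77804×10⁻⁵, α₂L₂ = 1.53769×10⁻⁵ → Δ(αL) = 1.24035×10⁻⁵ m/K
ΔT = 1.90×10⁻³ / 1.24035×10⁻⁵ = 153.183 K, so T = 21.0 + 153.183 = 174.183 °C

T = 174.2 °C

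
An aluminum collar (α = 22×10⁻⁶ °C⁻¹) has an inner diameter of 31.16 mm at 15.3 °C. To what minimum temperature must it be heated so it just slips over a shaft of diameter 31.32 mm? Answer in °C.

Required Δd = 31.32 − 31.16 = 0.16 mm
Δd = αd₀ΔT ⇒ ΔT = Δd/(αd₀) = 0.16 / (22×10⁻⁶ × 31.16) = 233.40 K
T_min = 15.3 + 233.40 = 248.70 °C

T = 249 °C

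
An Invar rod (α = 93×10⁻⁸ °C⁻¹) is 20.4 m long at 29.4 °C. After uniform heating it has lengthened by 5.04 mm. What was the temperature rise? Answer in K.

ΔT = 266 K

ΔL = αL₀ΔT ⇒ ΔT = ΔL / (αL₀)
ΔT = 5.04×10⁻³ m / (93×10⁻⁸ × 20.4 m) = 265.65 K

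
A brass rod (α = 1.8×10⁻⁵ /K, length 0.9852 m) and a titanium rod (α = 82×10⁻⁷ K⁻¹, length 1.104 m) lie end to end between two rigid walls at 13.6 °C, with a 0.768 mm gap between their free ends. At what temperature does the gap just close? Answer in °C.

T = 42.3 °C

α₁L₁ = 1.77336×10⁻⁵ m/K, α₂L₂ = 9.0528×10⁻⁶ m/K → total 2.67864×10⁻⁵ m/K
ΔT = g/(α₁L₁+α₂L₂) = 7.68×10⁻⁴ / 2.67864×10⁻⁵ = 28.671 K
T = 13.6 + 28.671 = 42.271 °C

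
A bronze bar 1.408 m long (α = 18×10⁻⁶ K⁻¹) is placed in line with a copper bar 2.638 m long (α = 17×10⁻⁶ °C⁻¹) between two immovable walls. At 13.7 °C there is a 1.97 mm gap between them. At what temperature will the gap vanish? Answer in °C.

T = 41.8 °C

Gap closes when ΔL₁ + ΔL₂ = 1.97 mm = 1.97×10⁻³ m
(α₁L₁ + α₂L₂)ΔT = g
α₁L₁ + α₂L₂ = 18×10⁻⁶×1.408 + 17×10⁻⁶×2.638 = 7.019×10⁻⁵ m/K
ΔT = 1.97×10⁻³ / 7.019×10⁻⁵ = 28.067 K
T = 13.7 + 28.067 = 41.767 °C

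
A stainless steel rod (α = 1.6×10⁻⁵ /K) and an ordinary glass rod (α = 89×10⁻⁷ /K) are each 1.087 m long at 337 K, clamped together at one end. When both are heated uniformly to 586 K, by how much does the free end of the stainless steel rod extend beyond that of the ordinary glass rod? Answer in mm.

1.92 mm

ΔT = 249 K
stainless steel: ΔL = 1.6×10⁻⁵ × 1.087 m × 249 = 4.3306×10⁻³ m = 4.3306 mm
ordinary glass: ΔL = 89×10⁻⁷ × 1.087 m × 249 = 2.4089×10⁻³ m = 2.4089 mm
difference = 4.3306 − 2.4089 = 1.9217 mm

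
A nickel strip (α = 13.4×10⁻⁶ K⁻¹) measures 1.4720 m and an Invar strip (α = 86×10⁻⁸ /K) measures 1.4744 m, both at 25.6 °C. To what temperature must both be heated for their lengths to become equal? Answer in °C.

T = 155.6 °C

L₁(1 + α₁ΔT) = L₂(1 + α₂ΔT) ⇒ ΔT = (L₂ − L₁)/(α₁L₁ − α₂L₂)
L₂ − L₁ = 1.4744 − 1.4720 = 2.40×10⁻³ m
α₁L₁ − α₂L₂ = 13.4×10⁻⁶×1.4720 − 86×10⁻⁸×1.4744 = 1.8456816×10⁻⁵ m/K
ΔT = 2.40×10⁻³ / 1.8456816×10⁻⁵ = 130.033 K
T = 25.6 + 130.033 = 155.633 °C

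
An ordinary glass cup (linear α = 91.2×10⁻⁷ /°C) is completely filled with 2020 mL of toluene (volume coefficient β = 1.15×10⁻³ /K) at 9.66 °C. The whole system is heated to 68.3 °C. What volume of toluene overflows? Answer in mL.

The cup also expands: β_container ≈ 3α = 2.736×10⁻⁵ /K
Net overflow = V₀(β_liq − 3α_cont)ΔT
β − 3α = 1.15×10⁻³ − 2.736×10⁻⁵ = 1.12264×10⁻³ /K; ΔT = 58.64 K
ΔV = 2020 × 1.12264×10⁻³ × 58.64 = 133 mL

133 mL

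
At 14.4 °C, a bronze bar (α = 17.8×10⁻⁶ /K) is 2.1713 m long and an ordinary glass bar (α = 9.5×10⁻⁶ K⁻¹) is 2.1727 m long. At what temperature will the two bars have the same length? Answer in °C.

L₁(1 + α₁ΔT) = L₂(1 + α₂ΔT) ⇒ ΔT = (L₂ − L₁)/(α₁L₁ − α₂L₂)
L₂ − L₁ = 2.1727 − 2.1713 = 1.40×10⁻³ m
α₁L₁ − α₂L₂ = 17.8×10⁻⁶×2.1713 − 9.5×10⁻⁶×2.1727 = 1.800849×10⁻⁵ m/K
ΔT = 1.40×10⁻³ / 1.800849×10⁻⁵ = 77.7411 K
T = 14.4 + 77.7411 = 92.1411 °C

T = 92.14 °C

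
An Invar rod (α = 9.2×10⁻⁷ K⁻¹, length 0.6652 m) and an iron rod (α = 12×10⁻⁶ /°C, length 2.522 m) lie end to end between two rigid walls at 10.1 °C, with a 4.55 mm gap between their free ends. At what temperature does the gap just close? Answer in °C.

Gap closes when ΔL₁ + ΔL₂ = 4.55 mm = 4.55×10⁻³ m
(α₁L₁ + α₂L₂)ΔT = g
α₁L₁ + α₂L₂ = 9.2×10⁻⁷×0.6652 + 12×10⁻⁶×2.522 = 3.0875984×10⁻⁵ m/K
ΔT = 4.55×10⁻³ / 3.0875984×10⁻⁵ = 147.36 K
T = 10.1 + 147.36 = 157.46 °C

T = 157 °C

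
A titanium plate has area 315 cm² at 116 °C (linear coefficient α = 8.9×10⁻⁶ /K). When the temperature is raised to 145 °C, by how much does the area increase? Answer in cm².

Area coefficient ≈ 2α; |ΔT| = 29 K
ΔA = 2αA₀ΔT = 2(8.9×10⁻⁶)(315)(29) = 0.163 cm²

ΔA = 0.163 cm²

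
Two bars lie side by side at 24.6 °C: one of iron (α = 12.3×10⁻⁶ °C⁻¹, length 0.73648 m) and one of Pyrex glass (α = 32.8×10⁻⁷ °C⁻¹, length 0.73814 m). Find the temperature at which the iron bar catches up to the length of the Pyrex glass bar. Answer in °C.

T = 274.7 °C

L₁(1 + α₁ΔT) = L₂(1 + α₂ΔT) ⇒ ΔT = (L₂ − L₁)/(α₁L₁ − α₂L₂)
L₂ − L₁ = 0.73814 − 0.73648 = 1.66×10⁻³ m
α₁L₁ − α₂L₂ = 12.3×10⁻⁶×0.73648 − 32.8×10⁻⁷×0.73814 = 6.6376048×10⁻⁶ m/K
ΔT = 1.66×10⁻³ / 6.6376048×10⁻⁶ = 250.090 K
T = 24.6 + 250.090 = 274.690 °C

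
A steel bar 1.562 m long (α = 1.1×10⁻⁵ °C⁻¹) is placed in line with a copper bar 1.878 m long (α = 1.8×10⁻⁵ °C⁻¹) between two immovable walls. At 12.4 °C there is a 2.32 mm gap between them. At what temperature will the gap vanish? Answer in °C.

α₁L₁ = 1.7182×10⁻⁵ m/K, α₂L₂ = 3.3804×10⁻⁵ m/K → total 5.0986×10⁻⁵ m/K
ΔT = g/(α₁L₁+α₂L₂) = 2.32×10⁻³ / 5.0986×10⁻⁵ = 45.503 K
T = 12.4 + 45.503 = 57.903 °C

T = 57.9 °C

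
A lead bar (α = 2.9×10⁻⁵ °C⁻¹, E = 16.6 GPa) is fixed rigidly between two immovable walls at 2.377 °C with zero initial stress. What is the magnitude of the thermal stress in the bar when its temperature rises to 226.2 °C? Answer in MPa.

Fully constrained: the free strain ε = αΔT is blocked, so σ = Eε = EαΔT.
|ΔT| = 223.823 K
σ = 16.6×10⁹ × 2.9×10⁻⁵ × 223.823 = 1.08×10⁸ Pa

σ = 108 MPa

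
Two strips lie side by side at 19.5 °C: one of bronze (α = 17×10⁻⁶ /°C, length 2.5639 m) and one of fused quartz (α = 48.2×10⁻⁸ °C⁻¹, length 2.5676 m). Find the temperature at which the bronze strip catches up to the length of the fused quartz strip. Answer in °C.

T = 106.9 °C

L₁(1 + α₁ΔT) = L₂(1 + α₂ΔT) ⇒ ΔT = (L₂ − L₁)/(α₁L₁ − α₂L₂)
L₂ − L₁ = 2.5676 − 2.5639 = 3.70×10⁻³ m
α₁L₁ − α₂L₂ = 17×10⁻⁶×2.5639 − 48.2×10⁻⁸×2.5676 = 4.23487168×10⁻⁵ m/K
ΔT = 3.70×10⁻³ / 4.23487168×10⁻⁵ = 87.370 K
T = 19.5 + 87.370 = 106.870 °C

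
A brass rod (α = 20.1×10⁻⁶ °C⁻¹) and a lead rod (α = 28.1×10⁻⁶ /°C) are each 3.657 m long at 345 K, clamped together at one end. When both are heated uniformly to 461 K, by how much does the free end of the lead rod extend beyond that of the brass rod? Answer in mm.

3.39 mm

ΔT = 116 K
brass: ΔL = 20.1×10⁻⁶ × 3.657 m × 116 = 8.5267×10⁻³ m = 8.5267 mm
lead: ΔL = 28.1×10⁻⁶ × 3.657 m × 116 = 1.1920×10⁻² m = 11.920 mm
difference = 11.920 − 8.5267 = 3.3933 mm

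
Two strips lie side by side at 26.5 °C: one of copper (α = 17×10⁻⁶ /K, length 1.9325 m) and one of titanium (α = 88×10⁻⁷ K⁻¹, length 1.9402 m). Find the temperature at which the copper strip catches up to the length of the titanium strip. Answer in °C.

T = 514.5 °C

Equal length when α₁L₁ΔT − α₂L₂ΔT = L₂ − L₁ = 7.70×10⁻³ m
α₁L₁ = 3.28525×10⁻⁵, α₂L₂ = 1.707376×10⁻⁵ → Δ(αL) = 1.577874×10⁻⁵ m/K
ΔT = 7.70×10⁻³ / 1.577874×10⁻⁵ = 487.998 K, so T = 26.5 + 487.998 = 514.498 °C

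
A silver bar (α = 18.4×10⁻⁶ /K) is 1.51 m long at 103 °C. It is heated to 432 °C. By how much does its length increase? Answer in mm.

ΔL = 9.14 mm

|ΔT| = |432 − 103| = 329 K
ΔL = αL₀ΔT = (18.4×10⁻⁶)(1.51)(329) = 9.14×10⁻³ m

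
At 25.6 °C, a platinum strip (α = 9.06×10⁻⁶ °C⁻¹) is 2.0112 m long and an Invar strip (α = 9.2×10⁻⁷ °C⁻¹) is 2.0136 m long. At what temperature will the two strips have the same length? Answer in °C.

L₁(1 + α₁ΔT) = L₂(1 + α₂ΔT) ⇒ ΔT = (L₂ − L₁)/(α₁L₁ − α₂L₂)
L₂ − L₁ = 2.0136 − 2.0112 = 2.40×10⁻³ m
α₁L₁ − α₂L₂ = 9.06×10⁻⁶×2.0112 − 9.2×10⁻⁷×2.0136 = 1.636896×10⁻⁵ m/K
ΔT = 2.40×10⁻³ / 1.636896×10⁻⁵ = 146.619 K
T = 25.6 + 146.619 = 172.219 °C

T = 172.2 °C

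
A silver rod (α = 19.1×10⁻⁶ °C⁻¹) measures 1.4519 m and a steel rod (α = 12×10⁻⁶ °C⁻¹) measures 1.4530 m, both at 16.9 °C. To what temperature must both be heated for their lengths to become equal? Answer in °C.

Equal length when α₁L₁ΔT − α₂L₂ΔT = L₂ − L₁ = 1.10×10⁻³ m
α₁L₁ = 2.773129×10⁻⁵, α₂L₂ = 1.7436×10⁻⁵ → Δ(αL) = 1.029529×10⁻⁵ m/K
ΔT = 1.10×10⁻³ / 1.029529×10⁻⁵ = 106.845 K, so T = 16.9 + 106.845 = 123.745 °C

T = 123.7 °C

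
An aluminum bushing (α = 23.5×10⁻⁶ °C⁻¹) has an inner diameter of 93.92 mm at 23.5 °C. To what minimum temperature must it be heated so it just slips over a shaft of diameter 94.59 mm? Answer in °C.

T = 327 °C

Required Δd = 94.59 − 93.92 = 0.67 mm
Δd = αd₀ΔT ⇒ ΔT = Δd/(αd₀) = 0.67 / (23.5×10⁻⁶ × 93.92) = 303.56 K
T_min = 23.5 + 303.56 = 327.06 °C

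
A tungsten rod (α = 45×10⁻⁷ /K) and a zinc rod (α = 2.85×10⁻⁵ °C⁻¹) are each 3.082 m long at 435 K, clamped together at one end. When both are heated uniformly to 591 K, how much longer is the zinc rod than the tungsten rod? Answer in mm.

11.5 mm

ΔT = 156 K
tungsten: ΔL = 45×10⁻⁷ × 3.082 m × 156 = 2.1636×10⁻³ m = 2.1636 mm
zinc: ΔL = 2.85×10⁻⁵ × 3.082 m × 156 = 1.3703×10⁻² m = 13.703 mm
difference = 13.703 − 2.1636 = 11.5394 mm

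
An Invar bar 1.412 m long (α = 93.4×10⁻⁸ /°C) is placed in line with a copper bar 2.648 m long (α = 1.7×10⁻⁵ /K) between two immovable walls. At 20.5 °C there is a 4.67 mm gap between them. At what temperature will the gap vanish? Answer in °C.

Gap closes when ΔL₁ + ΔL₂ = 4.67 mm = 4.67×10⁻³ m
(α₁L₁ + α₂L₂)ΔT = g
α₁L₁ + α₂L₂ = 93.4×10⁻⁸×1.412 + 1.7×10⁻⁵×2.648 = 4.6334808×10⁻⁵ m/K
ΔT = 4.67×10⁻³ / 4.6334808×10⁻⁵ = 100.79 K
T = 20.5 + 100.79 = 121.29 °C

T = 121 °C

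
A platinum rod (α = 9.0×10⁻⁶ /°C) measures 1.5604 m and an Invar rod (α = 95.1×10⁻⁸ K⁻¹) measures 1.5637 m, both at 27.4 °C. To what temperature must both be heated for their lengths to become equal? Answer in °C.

Equal length when α₁L₁ΔT − α₂L₂ΔT = L₂ − L₁ = 3.30×10⁻³ m
α₁L₁ = 1.40436×10⁻⁵, α₂L₂ = 1.4870787×10⁻⁶ → Δ(αL) = 1.25565213×10⁻⁵ m/K
ΔT = 3.30×10⁻³ / 1.25565213×10⁻⁵ = 262.812 K, so T = 27.4 + 262.812 = 290.212 °C

T = 290.2 °C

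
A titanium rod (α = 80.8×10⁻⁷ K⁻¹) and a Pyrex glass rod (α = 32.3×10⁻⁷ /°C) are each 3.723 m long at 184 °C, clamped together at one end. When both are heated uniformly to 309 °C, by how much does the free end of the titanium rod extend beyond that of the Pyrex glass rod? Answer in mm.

2.26 mm

ΔT = 125 K
titanium: ΔL = 80.8×10⁻⁷ × 3.723 m × 125 = 3.7602×10⁻³ m = 3.7602 mm
Pyrex glass: ΔL = 32.3×10⁻⁷ × 3.723 m × 125 = 1.5032×10⁻³ m = 1.5032 mm
difference = 3.7602 − 1.5032 = 2.2570 mm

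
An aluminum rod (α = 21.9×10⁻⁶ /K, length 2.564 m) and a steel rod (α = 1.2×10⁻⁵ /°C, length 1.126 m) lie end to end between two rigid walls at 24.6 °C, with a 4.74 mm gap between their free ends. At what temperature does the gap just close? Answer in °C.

T = 92.6 °C

Gap closes when ΔL₁ + ΔL₂ = 4.74 mm = 4.74×10⁻³ m
(α₁L₁ + α₂L₂)ΔT = g
α₁L₁ + α₂L₂ = 21.9×10⁻⁶×2.564 + 1.2×10⁻⁵×1.126 = 6.96636×10⁻⁵ m/K
ΔT = 4.74×10⁻³ / 6.96636×10⁻⁵ = 68.041 K
T = 24.6 + 68.041 = 92.641 °C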